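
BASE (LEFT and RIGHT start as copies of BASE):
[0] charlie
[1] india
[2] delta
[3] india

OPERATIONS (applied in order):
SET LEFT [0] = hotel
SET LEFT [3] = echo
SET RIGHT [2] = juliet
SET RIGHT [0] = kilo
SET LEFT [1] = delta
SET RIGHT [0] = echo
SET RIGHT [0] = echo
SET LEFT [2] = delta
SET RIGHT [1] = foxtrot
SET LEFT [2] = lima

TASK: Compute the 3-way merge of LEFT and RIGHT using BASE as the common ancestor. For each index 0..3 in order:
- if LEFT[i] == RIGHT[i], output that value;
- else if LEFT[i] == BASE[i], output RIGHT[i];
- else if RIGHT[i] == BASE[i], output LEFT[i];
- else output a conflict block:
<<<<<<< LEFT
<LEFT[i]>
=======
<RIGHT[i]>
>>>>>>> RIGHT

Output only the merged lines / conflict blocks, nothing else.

Final LEFT:  [hotel, delta, lima, echo]
Final RIGHT: [echo, foxtrot, juliet, india]
i=0: BASE=charlie L=hotel R=echo all differ -> CONFLICT
i=1: BASE=india L=delta R=foxtrot all differ -> CONFLICT
i=2: BASE=delta L=lima R=juliet all differ -> CONFLICT
i=3: L=echo, R=india=BASE -> take LEFT -> echo

Answer: <<<<<<< LEFT
hotel
=======
echo
>>>>>>> RIGHT
<<<<<<< LEFT
delta
=======
foxtrot
>>>>>>> RIGHT
<<<<<<< LEFT
lima
=======
juliet
>>>>>>> RIGHT
echo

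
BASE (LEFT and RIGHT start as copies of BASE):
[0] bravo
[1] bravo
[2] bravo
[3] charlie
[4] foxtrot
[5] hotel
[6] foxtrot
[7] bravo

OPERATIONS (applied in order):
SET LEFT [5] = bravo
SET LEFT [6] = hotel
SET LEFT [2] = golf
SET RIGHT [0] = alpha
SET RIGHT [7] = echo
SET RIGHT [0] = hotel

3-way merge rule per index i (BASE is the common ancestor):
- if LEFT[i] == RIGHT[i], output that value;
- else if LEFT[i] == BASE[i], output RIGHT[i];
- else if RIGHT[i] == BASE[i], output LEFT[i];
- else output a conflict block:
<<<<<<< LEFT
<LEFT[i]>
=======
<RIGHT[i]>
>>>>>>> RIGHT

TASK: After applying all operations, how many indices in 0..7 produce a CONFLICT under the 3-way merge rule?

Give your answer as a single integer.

Answer: 0

Derivation:
Final LEFT:  [bravo, bravo, golf, charlie, foxtrot, bravo, hotel, bravo]
Final RIGHT: [hotel, bravo, bravo, charlie, foxtrot, hotel, foxtrot, echo]
i=0: L=bravo=BASE, R=hotel -> take RIGHT -> hotel
i=1: L=bravo R=bravo -> agree -> bravo
i=2: L=golf, R=bravo=BASE -> take LEFT -> golf
i=3: L=charlie R=charlie -> agree -> charlie
i=4: L=foxtrot R=foxtrot -> agree -> foxtrot
i=5: L=bravo, R=hotel=BASE -> take LEFT -> bravo
i=6: L=hotel, R=foxtrot=BASE -> take LEFT -> hotel
i=7: L=bravo=BASE, R=echo -> take RIGHT -> echo
Conflict count: 0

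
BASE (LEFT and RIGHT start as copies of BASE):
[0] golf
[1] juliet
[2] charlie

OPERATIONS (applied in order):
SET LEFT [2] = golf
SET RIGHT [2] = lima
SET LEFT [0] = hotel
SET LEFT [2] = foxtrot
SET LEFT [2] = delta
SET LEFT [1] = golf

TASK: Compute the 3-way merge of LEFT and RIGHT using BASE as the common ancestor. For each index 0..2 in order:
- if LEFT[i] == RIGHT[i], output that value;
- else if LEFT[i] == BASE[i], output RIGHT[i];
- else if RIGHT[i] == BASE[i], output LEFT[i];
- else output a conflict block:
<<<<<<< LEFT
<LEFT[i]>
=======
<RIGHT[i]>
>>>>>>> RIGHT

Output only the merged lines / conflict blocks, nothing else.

Answer: hotel
golf
<<<<<<< LEFT
delta
=======
lima
>>>>>>> RIGHT

Derivation:
Final LEFT:  [hotel, golf, delta]
Final RIGHT: [golf, juliet, lima]
i=0: L=hotel, R=golf=BASE -> take LEFT -> hotel
i=1: L=golf, R=juliet=BASE -> take LEFT -> golf
i=2: BASE=charlie L=delta R=lima all differ -> CONFLICT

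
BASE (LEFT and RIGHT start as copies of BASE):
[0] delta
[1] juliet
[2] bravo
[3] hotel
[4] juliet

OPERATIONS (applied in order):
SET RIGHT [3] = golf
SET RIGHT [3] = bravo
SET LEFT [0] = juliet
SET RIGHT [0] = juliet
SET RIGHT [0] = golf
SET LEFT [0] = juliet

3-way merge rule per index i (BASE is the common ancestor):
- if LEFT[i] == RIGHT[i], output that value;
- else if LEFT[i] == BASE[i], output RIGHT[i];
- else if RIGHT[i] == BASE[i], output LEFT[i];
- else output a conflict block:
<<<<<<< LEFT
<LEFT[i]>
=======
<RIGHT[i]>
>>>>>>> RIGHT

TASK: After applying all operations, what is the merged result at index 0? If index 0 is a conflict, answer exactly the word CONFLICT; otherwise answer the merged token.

Answer: CONFLICT

Derivation:
Final LEFT:  [juliet, juliet, bravo, hotel, juliet]
Final RIGHT: [golf, juliet, bravo, bravo, juliet]
i=0: BASE=delta L=juliet R=golf all differ -> CONFLICT
i=1: L=juliet R=juliet -> agree -> juliet
i=2: L=bravo R=bravo -> agree -> bravo
i=3: L=hotel=BASE, R=bravo -> take RIGHT -> bravo
i=4: L=juliet R=juliet -> agree -> juliet
Index 0 -> CONFLICT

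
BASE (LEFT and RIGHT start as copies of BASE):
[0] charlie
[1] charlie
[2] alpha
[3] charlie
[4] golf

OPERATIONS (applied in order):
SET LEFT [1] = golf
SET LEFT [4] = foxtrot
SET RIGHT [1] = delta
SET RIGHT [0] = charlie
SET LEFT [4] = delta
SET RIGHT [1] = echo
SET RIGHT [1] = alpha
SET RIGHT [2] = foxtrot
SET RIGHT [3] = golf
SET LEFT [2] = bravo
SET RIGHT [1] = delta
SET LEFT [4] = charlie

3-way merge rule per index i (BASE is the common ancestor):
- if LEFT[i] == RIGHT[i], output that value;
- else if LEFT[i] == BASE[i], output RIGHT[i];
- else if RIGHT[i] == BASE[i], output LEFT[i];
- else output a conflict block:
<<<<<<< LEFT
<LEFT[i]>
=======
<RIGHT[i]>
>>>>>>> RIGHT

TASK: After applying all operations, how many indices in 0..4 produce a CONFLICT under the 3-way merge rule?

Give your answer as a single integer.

Answer: 2

Derivation:
Final LEFT:  [charlie, golf, bravo, charlie, charlie]
Final RIGHT: [charlie, delta, foxtrot, golf, golf]
i=0: L=charlie R=charlie -> agree -> charlie
i=1: BASE=charlie L=golf R=delta all differ -> CONFLICT
i=2: BASE=alpha L=bravo R=foxtrot all differ -> CONFLICT
i=3: L=charlie=BASE, R=golf -> take RIGHT -> golf
i=4: L=charlie, R=golf=BASE -> take LEFT -> charlie
Conflict count: 2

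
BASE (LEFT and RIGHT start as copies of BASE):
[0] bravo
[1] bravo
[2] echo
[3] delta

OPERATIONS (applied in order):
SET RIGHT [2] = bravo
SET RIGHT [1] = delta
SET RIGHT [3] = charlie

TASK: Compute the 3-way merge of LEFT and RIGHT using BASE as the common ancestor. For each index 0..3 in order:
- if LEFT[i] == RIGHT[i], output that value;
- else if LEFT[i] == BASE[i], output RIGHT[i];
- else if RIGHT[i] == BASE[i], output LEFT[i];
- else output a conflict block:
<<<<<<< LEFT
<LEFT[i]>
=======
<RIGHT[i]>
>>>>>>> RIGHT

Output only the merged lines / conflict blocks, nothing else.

Answer: bravo
delta
bravo
charlie

Derivation:
Final LEFT:  [bravo, bravo, echo, delta]
Final RIGHT: [bravo, delta, bravo, charlie]
i=0: L=bravo R=bravo -> agree -> bravo
i=1: L=bravo=BASE, R=delta -> take RIGHT -> delta
i=2: L=echo=BASE, R=bravo -> take RIGHT -> bravo
i=3: L=delta=BASE, R=charlie -> take RIGHT -> charlie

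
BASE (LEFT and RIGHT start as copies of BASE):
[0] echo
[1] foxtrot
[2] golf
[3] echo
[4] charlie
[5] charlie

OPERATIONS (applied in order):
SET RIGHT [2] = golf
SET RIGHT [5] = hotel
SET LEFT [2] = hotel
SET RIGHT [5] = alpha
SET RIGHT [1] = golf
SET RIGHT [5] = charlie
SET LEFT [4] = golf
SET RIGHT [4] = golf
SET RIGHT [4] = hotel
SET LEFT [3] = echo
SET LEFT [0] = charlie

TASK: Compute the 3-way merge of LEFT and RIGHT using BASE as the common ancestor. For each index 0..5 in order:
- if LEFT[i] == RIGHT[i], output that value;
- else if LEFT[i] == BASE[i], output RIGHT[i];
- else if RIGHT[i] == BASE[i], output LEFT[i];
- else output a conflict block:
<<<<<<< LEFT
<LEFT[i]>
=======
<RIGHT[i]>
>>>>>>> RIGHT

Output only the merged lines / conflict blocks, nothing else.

Answer: charlie
golf
hotel
echo
<<<<<<< LEFT
golf
=======
hotel
>>>>>>> RIGHT
charlie

Derivation:
Final LEFT:  [charlie, foxtrot, hotel, echo, golf, charlie]
Final RIGHT: [echo, golf, golf, echo, hotel, charlie]
i=0: L=charlie, R=echo=BASE -> take LEFT -> charlie
i=1: L=foxtrot=BASE, R=golf -> take RIGHT -> golf
i=2: L=hotel, R=golf=BASE -> take LEFT -> hotel
i=3: L=echo R=echo -> agree -> echo
i=4: BASE=charlie L=golf R=hotel all differ -> CONFLICT
i=5: L=charlie R=charlie -> agree -> charlie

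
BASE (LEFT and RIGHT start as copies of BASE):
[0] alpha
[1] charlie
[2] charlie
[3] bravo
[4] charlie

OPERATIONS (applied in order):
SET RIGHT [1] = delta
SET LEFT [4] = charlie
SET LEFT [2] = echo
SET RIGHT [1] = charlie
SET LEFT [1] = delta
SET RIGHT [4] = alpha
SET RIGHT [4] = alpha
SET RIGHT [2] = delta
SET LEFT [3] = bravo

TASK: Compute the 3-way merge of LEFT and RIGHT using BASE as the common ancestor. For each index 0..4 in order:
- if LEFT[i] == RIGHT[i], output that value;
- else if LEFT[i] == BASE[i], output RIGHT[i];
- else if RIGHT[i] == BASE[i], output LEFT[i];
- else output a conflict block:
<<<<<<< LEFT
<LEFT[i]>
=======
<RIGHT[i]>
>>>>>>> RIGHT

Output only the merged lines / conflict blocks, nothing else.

Answer: alpha
delta
<<<<<<< LEFT
echo
=======
delta
>>>>>>> RIGHT
bravo
alpha

Derivation:
Final LEFT:  [alpha, delta, echo, bravo, charlie]
Final RIGHT: [alpha, charlie, delta, bravo, alpha]
i=0: L=alpha R=alpha -> agree -> alpha
i=1: L=delta, R=charlie=BASE -> take LEFT -> delta
i=2: BASE=charlie L=echo R=delta all differ -> CONFLICT
i=3: L=bravo R=bravo -> agree -> bravo
i=4: L=charlie=BASE, R=alpha -> take RIGHT -> alpha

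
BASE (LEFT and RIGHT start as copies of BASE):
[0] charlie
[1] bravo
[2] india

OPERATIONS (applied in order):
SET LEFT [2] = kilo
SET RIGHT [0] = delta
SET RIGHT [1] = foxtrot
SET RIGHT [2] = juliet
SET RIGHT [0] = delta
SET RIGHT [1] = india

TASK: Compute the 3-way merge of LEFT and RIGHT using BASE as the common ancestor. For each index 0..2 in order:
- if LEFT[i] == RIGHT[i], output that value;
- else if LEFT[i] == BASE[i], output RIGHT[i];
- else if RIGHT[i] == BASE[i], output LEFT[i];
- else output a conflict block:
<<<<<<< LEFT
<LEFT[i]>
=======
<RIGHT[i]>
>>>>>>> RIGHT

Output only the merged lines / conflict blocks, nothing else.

Final LEFT:  [charlie, bravo, kilo]
Final RIGHT: [delta, india, juliet]
i=0: L=charlie=BASE, R=delta -> take RIGHT -> delta
i=1: L=bravo=BASE, R=india -> take RIGHT -> india
i=2: BASE=india L=kilo R=juliet all differ -> CONFLICT

Answer: delta
india
<<<<<<< LEFT
kilo
=======
juliet
>>>>>>> RIGHT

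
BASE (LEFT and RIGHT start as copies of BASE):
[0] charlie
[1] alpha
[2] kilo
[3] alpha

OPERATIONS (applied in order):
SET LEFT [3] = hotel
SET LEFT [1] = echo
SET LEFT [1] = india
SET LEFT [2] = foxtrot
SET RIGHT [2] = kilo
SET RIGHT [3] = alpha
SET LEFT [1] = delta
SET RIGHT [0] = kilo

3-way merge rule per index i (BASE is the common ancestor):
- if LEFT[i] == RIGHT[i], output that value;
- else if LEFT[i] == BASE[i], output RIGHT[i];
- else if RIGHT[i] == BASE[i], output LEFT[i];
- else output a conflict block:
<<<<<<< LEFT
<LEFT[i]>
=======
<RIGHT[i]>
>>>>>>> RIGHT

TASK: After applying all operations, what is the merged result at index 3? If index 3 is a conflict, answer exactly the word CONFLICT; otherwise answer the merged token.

Final LEFT:  [charlie, delta, foxtrot, hotel]
Final RIGHT: [kilo, alpha, kilo, alpha]
i=0: L=charlie=BASE, R=kilo -> take RIGHT -> kilo
i=1: L=delta, R=alpha=BASE -> take LEFT -> delta
i=2: L=foxtrot, R=kilo=BASE -> take LEFT -> foxtrot
i=3: L=hotel, R=alpha=BASE -> take LEFT -> hotel
Index 3 -> hotel

Answer: hotel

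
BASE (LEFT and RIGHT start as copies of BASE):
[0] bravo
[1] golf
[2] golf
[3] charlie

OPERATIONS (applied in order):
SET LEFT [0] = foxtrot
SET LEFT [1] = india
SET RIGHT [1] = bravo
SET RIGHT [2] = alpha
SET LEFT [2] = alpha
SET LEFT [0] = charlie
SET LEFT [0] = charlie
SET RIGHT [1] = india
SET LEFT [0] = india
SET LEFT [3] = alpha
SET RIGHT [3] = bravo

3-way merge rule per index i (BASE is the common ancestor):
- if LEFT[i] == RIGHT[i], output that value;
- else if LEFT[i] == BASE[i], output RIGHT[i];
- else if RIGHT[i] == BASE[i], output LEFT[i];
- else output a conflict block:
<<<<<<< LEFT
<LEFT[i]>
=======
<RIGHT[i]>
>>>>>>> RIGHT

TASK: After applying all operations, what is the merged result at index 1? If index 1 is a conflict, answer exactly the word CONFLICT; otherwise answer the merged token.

Answer: india

Derivation:
Final LEFT:  [india, india, alpha, alpha]
Final RIGHT: [bravo, india, alpha, bravo]
i=0: L=india, R=bravo=BASE -> take LEFT -> india
i=1: L=india R=india -> agree -> india
i=2: L=alpha R=alpha -> agree -> alpha
i=3: BASE=charlie L=alpha R=bravo all differ -> CONFLICT
Index 1 -> india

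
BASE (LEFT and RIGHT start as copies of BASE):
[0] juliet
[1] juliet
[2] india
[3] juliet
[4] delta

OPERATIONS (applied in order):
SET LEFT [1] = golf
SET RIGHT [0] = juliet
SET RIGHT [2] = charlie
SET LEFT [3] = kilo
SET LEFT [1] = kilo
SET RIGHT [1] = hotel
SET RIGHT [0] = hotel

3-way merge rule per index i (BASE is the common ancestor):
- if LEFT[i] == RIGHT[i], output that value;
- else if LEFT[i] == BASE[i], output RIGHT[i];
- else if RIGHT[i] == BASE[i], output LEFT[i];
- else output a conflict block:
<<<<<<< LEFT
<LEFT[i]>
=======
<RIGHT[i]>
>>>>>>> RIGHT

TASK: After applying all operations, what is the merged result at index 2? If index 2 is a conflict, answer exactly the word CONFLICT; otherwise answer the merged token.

Final LEFT:  [juliet, kilo, india, kilo, delta]
Final RIGHT: [hotel, hotel, charlie, juliet, delta]
i=0: L=juliet=BASE, R=hotel -> take RIGHT -> hotel
i=1: BASE=juliet L=kilo R=hotel all differ -> CONFLICT
i=2: L=india=BASE, R=charlie -> take RIGHT -> charlie
i=3: L=kilo, R=juliet=BASE -> take LEFT -> kilo
i=4: L=delta R=delta -> agree -> delta
Index 2 -> charlie

Answer: charlie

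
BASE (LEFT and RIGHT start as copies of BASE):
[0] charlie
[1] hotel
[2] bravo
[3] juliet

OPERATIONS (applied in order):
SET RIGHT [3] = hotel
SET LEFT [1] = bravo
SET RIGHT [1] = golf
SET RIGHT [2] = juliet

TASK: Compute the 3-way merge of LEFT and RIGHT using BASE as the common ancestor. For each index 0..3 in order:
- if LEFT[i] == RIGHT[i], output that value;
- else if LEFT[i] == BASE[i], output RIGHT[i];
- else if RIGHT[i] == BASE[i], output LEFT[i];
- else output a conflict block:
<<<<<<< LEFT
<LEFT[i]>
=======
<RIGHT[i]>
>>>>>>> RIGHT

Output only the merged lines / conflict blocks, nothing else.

Final LEFT:  [charlie, bravo, bravo, juliet]
Final RIGHT: [charlie, golf, juliet, hotel]
i=0: L=charlie R=charlie -> agree -> charlie
i=1: BASE=hotel L=bravo R=golf all differ -> CONFLICT
i=2: L=bravo=BASE, R=juliet -> take RIGHT -> juliet
i=3: L=juliet=BASE, R=hotel -> take RIGHT -> hotel

Answer: charlie
<<<<<<< LEFT
bravo
=======
golf
>>>>>>> RIGHT
juliet
hotel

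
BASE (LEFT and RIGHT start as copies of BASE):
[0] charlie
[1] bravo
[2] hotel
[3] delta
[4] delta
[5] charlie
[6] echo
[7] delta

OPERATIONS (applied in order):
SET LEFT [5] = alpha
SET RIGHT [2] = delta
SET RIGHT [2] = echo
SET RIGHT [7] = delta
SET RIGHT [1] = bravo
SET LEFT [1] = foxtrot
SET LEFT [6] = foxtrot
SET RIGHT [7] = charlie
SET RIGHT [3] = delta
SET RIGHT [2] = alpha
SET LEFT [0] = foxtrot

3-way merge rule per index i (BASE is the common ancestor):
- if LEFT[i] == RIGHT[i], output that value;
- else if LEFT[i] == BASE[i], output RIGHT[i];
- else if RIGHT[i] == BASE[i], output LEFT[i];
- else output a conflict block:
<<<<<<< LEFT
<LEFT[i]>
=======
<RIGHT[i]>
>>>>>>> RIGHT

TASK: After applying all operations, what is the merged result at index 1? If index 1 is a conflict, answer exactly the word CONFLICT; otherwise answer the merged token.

Answer: foxtrot

Derivation:
Final LEFT:  [foxtrot, foxtrot, hotel, delta, delta, alpha, foxtrot, delta]
Final RIGHT: [charlie, bravo, alpha, delta, delta, charlie, echo, charlie]
i=0: L=foxtrot, R=charlie=BASE -> take LEFT -> foxtrot
i=1: L=foxtrot, R=bravo=BASE -> take LEFT -> foxtrot
i=2: L=hotel=BASE, R=alpha -> take RIGHT -> alpha
i=3: L=delta R=delta -> agree -> delta
i=4: L=delta R=delta -> agree -> delta
i=5: L=alpha, R=charlie=BASE -> take LEFT -> alpha
i=6: L=foxtrot, R=echo=BASE -> take LEFT -> foxtrot
i=7: L=delta=BASE, R=charlie -> take RIGHT -> charlie
Index 1 -> foxtrot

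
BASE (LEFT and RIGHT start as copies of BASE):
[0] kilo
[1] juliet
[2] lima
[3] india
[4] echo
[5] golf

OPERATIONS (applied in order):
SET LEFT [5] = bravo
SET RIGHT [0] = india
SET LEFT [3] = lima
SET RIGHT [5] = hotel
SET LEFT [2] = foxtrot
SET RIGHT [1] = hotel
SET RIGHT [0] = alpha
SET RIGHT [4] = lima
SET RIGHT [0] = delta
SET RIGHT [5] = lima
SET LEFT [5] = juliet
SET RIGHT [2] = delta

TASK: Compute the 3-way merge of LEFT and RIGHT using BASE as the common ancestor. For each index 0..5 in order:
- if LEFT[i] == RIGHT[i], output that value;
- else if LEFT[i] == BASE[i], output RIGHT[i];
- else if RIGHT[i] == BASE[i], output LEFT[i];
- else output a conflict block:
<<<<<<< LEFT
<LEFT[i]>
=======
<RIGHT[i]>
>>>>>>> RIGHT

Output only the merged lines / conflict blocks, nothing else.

Answer: delta
hotel
<<<<<<< LEFT
foxtrot
=======
delta
>>>>>>> RIGHT
lima
lima
<<<<<<< LEFT
juliet
=======
lima
>>>>>>> RIGHT

Derivation:
Final LEFT:  [kilo, juliet, foxtrot, lima, echo, juliet]
Final RIGHT: [delta, hotel, delta, india, lima, lima]
i=0: L=kilo=BASE, R=delta -> take RIGHT -> delta
i=1: L=juliet=BASE, R=hotel -> take RIGHT -> hotel
i=2: BASE=lima L=foxtrot R=delta all differ -> CONFLICT
i=3: L=lima, R=india=BASE -> take LEFT -> lima
i=4: L=echo=BASE, R=lima -> take RIGHT -> lima
i=5: BASE=golf L=juliet R=lima all differ -> CONFLICT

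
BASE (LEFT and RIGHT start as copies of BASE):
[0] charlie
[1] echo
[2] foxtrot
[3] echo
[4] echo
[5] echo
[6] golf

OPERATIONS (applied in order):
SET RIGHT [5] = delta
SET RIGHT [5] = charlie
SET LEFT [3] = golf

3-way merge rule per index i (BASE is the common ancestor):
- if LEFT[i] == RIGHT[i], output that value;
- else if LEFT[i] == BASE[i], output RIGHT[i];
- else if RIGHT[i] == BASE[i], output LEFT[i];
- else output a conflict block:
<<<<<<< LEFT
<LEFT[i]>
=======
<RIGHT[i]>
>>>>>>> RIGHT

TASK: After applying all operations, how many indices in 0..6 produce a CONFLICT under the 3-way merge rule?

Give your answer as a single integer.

Answer: 0

Derivation:
Final LEFT:  [charlie, echo, foxtrot, golf, echo, echo, golf]
Final RIGHT: [charlie, echo, foxtrot, echo, echo, charlie, golf]
i=0: L=charlie R=charlie -> agree -> charlie
i=1: L=echo R=echo -> agree -> echo
i=2: L=foxtrot R=foxtrot -> agree -> foxtrot
i=3: L=golf, R=echo=BASE -> take LEFT -> golf
i=4: L=echo R=echo -> agree -> echo
i=5: L=echo=BASE, R=charlie -> take RIGHT -> charlie
i=6: L=golf R=golf -> agree -> golf
Conflict count: 0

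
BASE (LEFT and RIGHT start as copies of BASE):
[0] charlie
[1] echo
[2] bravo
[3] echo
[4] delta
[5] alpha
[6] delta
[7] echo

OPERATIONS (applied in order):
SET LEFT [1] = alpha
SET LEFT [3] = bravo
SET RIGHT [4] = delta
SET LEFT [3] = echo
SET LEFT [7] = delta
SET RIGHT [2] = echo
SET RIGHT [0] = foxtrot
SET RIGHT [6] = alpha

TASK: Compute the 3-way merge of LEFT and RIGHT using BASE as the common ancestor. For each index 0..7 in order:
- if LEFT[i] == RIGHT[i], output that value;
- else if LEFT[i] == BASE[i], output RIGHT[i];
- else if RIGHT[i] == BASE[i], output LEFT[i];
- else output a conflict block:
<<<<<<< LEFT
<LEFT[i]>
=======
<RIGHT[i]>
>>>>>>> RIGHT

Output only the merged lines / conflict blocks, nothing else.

Final LEFT:  [charlie, alpha, bravo, echo, delta, alpha, delta, delta]
Final RIGHT: [foxtrot, echo, echo, echo, delta, alpha, alpha, echo]
i=0: L=charlie=BASE, R=foxtrot -> take RIGHT -> foxtrot
i=1: L=alpha, R=echo=BASE -> take LEFT -> alpha
i=2: L=bravo=BASE, R=echo -> take RIGHT -> echo
i=3: L=echo R=echo -> agree -> echo
i=4: L=delta R=delta -> agree -> delta
i=5: L=alpha R=alpha -> agree -> alpha
i=6: L=delta=BASE, R=alpha -> take RIGHT -> alpha
i=7: L=delta, R=echo=BASE -> take LEFT -> delta

Answer: foxtrot
alpha
echo
echo
delta
alpha
alpha
delta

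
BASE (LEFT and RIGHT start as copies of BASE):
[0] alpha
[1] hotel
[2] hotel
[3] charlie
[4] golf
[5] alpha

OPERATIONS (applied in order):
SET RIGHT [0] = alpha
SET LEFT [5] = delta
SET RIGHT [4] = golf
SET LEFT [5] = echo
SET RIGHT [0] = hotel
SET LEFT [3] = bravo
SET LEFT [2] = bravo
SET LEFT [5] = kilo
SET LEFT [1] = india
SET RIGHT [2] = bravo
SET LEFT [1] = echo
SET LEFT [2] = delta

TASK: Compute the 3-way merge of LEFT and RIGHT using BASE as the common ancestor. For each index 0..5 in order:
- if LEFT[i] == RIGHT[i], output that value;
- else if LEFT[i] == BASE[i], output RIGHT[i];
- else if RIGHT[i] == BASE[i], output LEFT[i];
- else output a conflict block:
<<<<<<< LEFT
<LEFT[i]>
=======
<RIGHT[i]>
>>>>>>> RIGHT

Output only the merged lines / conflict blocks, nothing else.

Answer: hotel
echo
<<<<<<< LEFT
delta
=======
bravo
>>>>>>> RIGHT
bravo
golf
kilo

Derivation:
Final LEFT:  [alpha, echo, delta, bravo, golf, kilo]
Final RIGHT: [hotel, hotel, bravo, charlie, golf, alpha]
i=0: L=alpha=BASE, R=hotel -> take RIGHT -> hotel
i=1: L=echo, R=hotel=BASE -> take LEFT -> echo
i=2: BASE=hotel L=delta R=bravo all differ -> CONFLICT
i=3: L=bravo, R=charlie=BASE -> take LEFT -> bravo
i=4: L=golf R=golf -> agree -> golf
i=5: L=kilo, R=alpha=BASE -> take LEFT -> kilo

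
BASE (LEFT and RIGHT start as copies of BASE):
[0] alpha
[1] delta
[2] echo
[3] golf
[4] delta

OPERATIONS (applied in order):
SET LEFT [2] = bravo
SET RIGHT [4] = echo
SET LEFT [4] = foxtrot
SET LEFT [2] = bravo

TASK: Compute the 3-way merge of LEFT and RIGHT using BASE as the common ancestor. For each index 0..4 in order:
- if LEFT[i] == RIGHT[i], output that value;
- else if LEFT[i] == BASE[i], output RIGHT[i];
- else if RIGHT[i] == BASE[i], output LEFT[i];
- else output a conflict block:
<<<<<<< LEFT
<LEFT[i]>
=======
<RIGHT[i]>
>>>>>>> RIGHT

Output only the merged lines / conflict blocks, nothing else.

Answer: alpha
delta
bravo
golf
<<<<<<< LEFT
foxtrot
=======
echo
>>>>>>> RIGHT

Derivation:
Final LEFT:  [alpha, delta, bravo, golf, foxtrot]
Final RIGHT: [alpha, delta, echo, golf, echo]
i=0: L=alpha R=alpha -> agree -> alpha
i=1: L=delta R=delta -> agree -> delta
i=2: L=bravo, R=echo=BASE -> take LEFT -> bravo
i=3: L=golf R=golf -> agree -> golf
i=4: BASE=delta L=foxtrot R=echo all differ -> CONFLICT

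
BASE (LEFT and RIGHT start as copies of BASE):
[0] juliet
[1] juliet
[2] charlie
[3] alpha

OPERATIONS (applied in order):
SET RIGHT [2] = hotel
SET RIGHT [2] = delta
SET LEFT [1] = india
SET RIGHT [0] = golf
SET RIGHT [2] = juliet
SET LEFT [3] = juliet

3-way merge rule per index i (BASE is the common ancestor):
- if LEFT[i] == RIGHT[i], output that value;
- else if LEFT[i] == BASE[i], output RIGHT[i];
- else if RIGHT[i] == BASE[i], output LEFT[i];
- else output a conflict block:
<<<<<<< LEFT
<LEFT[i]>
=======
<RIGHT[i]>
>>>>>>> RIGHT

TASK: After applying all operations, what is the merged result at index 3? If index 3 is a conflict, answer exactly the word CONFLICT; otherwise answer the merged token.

Final LEFT:  [juliet, india, charlie, juliet]
Final RIGHT: [golf, juliet, juliet, alpha]
i=0: L=juliet=BASE, R=golf -> take RIGHT -> golf
i=1: L=india, R=juliet=BASE -> take LEFT -> india
i=2: L=charlie=BASE, R=juliet -> take RIGHT -> juliet
i=3: L=juliet, R=alpha=BASE -> take LEFT -> juliet
Index 3 -> juliet

Answer: juliet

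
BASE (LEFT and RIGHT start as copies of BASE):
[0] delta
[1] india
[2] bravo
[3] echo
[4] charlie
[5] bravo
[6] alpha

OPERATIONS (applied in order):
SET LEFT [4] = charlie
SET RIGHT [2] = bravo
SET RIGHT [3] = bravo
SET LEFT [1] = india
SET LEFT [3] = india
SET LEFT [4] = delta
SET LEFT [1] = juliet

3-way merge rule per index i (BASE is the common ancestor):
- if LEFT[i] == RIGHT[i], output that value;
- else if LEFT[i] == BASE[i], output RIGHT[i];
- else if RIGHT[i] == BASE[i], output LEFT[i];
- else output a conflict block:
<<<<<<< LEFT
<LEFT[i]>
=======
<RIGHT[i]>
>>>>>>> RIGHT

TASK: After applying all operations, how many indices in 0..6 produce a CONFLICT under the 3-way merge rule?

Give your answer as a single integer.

Final LEFT:  [delta, juliet, bravo, india, delta, bravo, alpha]
Final RIGHT: [delta, india, bravo, bravo, charlie, bravo, alpha]
i=0: L=delta R=delta -> agree -> delta
i=1: L=juliet, R=india=BASE -> take LEFT -> juliet
i=2: L=bravo R=bravo -> agree -> bravo
i=3: BASE=echo L=india R=bravo all differ -> CONFLICT
i=4: L=delta, R=charlie=BASE -> take LEFT -> delta
i=5: L=bravo R=bravo -> agree -> bravo
i=6: L=alpha R=alpha -> agree -> alpha
Conflict count: 1

Answer: 1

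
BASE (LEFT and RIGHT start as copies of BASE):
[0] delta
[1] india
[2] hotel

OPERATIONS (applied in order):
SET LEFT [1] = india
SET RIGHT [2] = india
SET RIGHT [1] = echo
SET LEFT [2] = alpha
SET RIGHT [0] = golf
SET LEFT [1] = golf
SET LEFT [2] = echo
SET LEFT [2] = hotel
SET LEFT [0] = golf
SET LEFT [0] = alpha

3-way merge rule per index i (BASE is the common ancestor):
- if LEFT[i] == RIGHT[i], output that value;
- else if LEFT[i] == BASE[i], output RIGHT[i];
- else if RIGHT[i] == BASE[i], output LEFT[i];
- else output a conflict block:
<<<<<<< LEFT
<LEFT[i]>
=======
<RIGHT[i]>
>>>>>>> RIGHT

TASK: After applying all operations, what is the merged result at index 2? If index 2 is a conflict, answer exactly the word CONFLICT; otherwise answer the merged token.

Answer: india

Derivation:
Final LEFT:  [alpha, golf, hotel]
Final RIGHT: [golf, echo, india]
i=0: BASE=delta L=alpha R=golf all differ -> CONFLICT
i=1: BASE=india L=golf R=echo all differ -> CONFLICT
i=2: L=hotel=BASE, R=india -> take RIGHT -> india
Index 2 -> india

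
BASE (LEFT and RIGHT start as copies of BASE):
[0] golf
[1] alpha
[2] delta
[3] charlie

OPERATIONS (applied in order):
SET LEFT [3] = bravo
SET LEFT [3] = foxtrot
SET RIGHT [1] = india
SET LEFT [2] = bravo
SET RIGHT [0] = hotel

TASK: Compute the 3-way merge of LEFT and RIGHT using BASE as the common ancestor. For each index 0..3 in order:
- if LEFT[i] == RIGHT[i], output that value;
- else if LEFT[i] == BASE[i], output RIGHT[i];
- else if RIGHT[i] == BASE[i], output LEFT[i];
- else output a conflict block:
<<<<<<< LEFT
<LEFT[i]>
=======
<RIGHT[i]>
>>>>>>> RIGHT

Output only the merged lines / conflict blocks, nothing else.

Final LEFT:  [golf, alpha, bravo, foxtrot]
Final RIGHT: [hotel, india, delta, charlie]
i=0: L=golf=BASE, R=hotel -> take RIGHT -> hotel
i=1: L=alpha=BASE, R=india -> take RIGHT -> india
i=2: L=bravo, R=delta=BASE -> take LEFT -> bravo
i=3: L=foxtrot, R=charlie=BASE -> take LEFT -> foxtrot

Answer: hotel
india
bravo
foxtrot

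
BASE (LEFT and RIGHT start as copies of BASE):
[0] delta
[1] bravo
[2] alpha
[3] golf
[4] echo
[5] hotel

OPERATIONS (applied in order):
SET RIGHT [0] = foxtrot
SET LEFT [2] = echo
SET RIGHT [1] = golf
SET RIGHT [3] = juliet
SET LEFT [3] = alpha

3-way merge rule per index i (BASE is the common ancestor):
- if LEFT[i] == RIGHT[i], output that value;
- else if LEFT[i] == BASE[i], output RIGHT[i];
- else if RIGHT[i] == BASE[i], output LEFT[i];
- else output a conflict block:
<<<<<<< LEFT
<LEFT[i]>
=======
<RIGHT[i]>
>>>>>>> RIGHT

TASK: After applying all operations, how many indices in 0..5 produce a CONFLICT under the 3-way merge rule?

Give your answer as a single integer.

Answer: 1

Derivation:
Final LEFT:  [delta, bravo, echo, alpha, echo, hotel]
Final RIGHT: [foxtrot, golf, alpha, juliet, echo, hotel]
i=0: L=delta=BASE, R=foxtrot -> take RIGHT -> foxtrot
i=1: L=bravo=BASE, R=golf -> take RIGHT -> golf
i=2: L=echo, R=alpha=BASE -> take LEFT -> echo
i=3: BASE=golf L=alpha R=juliet all differ -> CONFLICT
i=4: L=echo R=echo -> agree -> echo
i=5: L=hotel R=hotel -> agree -> hotel
Conflict count: 1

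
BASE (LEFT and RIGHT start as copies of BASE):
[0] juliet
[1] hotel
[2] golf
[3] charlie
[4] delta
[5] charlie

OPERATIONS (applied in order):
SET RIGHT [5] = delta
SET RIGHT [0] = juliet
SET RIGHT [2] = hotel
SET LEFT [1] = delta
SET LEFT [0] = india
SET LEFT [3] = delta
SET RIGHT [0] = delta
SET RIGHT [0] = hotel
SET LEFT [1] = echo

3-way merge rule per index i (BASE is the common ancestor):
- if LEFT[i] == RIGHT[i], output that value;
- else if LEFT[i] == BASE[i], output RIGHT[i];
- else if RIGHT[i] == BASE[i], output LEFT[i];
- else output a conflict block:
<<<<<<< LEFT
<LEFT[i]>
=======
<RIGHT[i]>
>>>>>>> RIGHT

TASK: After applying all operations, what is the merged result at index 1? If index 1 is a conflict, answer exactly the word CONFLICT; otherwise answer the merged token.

Final LEFT:  [india, echo, golf, delta, delta, charlie]
Final RIGHT: [hotel, hotel, hotel, charlie, delta, delta]
i=0: BASE=juliet L=india R=hotel all differ -> CONFLICT
i=1: L=echo, R=hotel=BASE -> take LEFT -> echo
i=2: L=golf=BASE, R=hotel -> take RIGHT -> hotel
i=3: L=delta, R=charlie=BASE -> take LEFT -> delta
i=4: L=delta R=delta -> agree -> delta
i=5: L=charlie=BASE, R=delta -> take RIGHT -> delta
Index 1 -> echo

Answer: echo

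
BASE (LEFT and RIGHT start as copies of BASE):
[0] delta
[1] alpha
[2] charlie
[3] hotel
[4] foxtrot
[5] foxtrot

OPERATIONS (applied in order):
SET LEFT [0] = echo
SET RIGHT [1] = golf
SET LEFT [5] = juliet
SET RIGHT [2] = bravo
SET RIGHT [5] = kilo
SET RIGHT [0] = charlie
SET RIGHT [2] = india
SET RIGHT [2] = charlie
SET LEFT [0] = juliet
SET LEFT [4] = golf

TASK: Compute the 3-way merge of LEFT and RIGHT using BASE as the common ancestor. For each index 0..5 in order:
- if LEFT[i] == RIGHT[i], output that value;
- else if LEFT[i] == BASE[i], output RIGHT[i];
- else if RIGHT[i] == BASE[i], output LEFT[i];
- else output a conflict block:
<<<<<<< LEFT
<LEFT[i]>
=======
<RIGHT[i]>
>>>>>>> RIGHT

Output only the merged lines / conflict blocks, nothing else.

Answer: <<<<<<< LEFT
juliet
=======
charlie
>>>>>>> RIGHT
golf
charlie
hotel
golf
<<<<<<< LEFT
juliet
=======
kilo
>>>>>>> RIGHT

Derivation:
Final LEFT:  [juliet, alpha, charlie, hotel, golf, juliet]
Final RIGHT: [charlie, golf, charlie, hotel, foxtrot, kilo]
i=0: BASE=delta L=juliet R=charlie all differ -> CONFLICT
i=1: L=alpha=BASE, R=golf -> take RIGHT -> golf
i=2: L=charlie R=charlie -> agree -> charlie
i=3: L=hotel R=hotel -> agree -> hotel
i=4: L=golf, R=foxtrot=BASE -> take LEFT -> golf
i=5: BASE=foxtrot L=juliet R=kilo all differ -> CONFLICT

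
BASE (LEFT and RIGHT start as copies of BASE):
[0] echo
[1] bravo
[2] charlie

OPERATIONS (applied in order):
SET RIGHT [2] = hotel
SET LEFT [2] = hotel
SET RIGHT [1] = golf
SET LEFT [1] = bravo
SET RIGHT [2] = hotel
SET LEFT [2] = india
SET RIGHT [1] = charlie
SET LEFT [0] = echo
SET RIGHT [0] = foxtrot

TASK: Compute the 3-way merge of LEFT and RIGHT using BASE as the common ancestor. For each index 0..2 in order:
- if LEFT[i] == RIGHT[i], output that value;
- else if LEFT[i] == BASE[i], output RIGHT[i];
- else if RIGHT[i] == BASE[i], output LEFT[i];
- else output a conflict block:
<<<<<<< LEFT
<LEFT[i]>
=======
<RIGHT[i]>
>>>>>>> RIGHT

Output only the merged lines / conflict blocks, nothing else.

Final LEFT:  [echo, bravo, india]
Final RIGHT: [foxtrot, charlie, hotel]
i=0: L=echo=BASE, R=foxtrot -> take RIGHT -> foxtrot
i=1: L=bravo=BASE, R=charlie -> take RIGHT -> charlie
i=2: BASE=charlie L=india R=hotel all differ -> CONFLICT

Answer: foxtrot
charlie
<<<<<<< LEFT
india
=======
hotel
>>>>>>> RIGHT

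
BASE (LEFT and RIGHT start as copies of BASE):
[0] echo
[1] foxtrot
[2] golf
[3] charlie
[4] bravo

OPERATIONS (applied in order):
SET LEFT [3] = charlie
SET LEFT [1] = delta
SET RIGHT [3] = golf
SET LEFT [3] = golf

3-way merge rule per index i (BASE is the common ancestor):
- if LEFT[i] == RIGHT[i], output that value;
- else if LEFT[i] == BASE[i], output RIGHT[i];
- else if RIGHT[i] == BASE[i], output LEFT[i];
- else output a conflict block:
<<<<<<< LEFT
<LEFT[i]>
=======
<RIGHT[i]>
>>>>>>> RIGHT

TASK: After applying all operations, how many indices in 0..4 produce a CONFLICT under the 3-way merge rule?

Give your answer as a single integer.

Answer: 0

Derivation:
Final LEFT:  [echo, delta, golf, golf, bravo]
Final RIGHT: [echo, foxtrot, golf, golf, bravo]
i=0: L=echo R=echo -> agree -> echo
i=1: L=delta, R=foxtrot=BASE -> take LEFT -> delta
i=2: L=golf R=golf -> agree -> golf
i=3: L=golf R=golf -> agree -> golf
i=4: L=bravo R=bravo -> agree -> bravo
Conflict count: 0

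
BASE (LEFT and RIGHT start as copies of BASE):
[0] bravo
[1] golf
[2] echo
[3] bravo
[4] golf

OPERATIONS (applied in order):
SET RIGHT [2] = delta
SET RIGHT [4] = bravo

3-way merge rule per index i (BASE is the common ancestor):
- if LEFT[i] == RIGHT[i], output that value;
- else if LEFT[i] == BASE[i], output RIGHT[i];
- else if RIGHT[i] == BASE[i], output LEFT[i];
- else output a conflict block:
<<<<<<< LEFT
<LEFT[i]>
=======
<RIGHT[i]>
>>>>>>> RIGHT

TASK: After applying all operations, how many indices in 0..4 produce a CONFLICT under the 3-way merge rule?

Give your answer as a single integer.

Answer: 0

Derivation:
Final LEFT:  [bravo, golf, echo, bravo, golf]
Final RIGHT: [bravo, golf, delta, bravo, bravo]
i=0: L=bravo R=bravo -> agree -> bravo
i=1: L=golf R=golf -> agree -> golf
i=2: L=echo=BASE, R=delta -> take RIGHT -> delta
i=3: L=bravo R=bravo -> agree -> bravo
i=4: L=golf=BASE, R=bravo -> take RIGHT -> bravo
Conflict count: 0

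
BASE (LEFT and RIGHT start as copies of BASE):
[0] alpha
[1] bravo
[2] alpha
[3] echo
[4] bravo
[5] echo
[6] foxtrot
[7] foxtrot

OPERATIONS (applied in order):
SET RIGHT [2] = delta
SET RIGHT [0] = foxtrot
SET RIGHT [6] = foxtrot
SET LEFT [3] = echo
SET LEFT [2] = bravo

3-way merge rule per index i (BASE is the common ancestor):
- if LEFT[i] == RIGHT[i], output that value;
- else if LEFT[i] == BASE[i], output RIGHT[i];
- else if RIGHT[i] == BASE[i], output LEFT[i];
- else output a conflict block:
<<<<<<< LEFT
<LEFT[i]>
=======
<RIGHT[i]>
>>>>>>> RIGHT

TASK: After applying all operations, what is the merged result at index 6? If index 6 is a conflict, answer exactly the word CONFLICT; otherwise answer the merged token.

Answer: foxtrot

Derivation:
Final LEFT:  [alpha, bravo, bravo, echo, bravo, echo, foxtrot, foxtrot]
Final RIGHT: [foxtrot, bravo, delta, echo, bravo, echo, foxtrot, foxtrot]
i=0: L=alpha=BASE, R=foxtrot -> take RIGHT -> foxtrot
i=1: L=bravo R=bravo -> agree -> bravo
i=2: BASE=alpha L=bravo R=delta all differ -> CONFLICT
i=3: L=echo R=echo -> agree -> echo
i=4: L=bravo R=bravo -> agree -> bravo
i=5: L=echo R=echo -> agree -> echo
i=6: L=foxtrot R=foxtrot -> agree -> foxtrot
i=7: L=foxtrot R=foxtrot -> agree -> foxtrot
Index 6 -> foxtrot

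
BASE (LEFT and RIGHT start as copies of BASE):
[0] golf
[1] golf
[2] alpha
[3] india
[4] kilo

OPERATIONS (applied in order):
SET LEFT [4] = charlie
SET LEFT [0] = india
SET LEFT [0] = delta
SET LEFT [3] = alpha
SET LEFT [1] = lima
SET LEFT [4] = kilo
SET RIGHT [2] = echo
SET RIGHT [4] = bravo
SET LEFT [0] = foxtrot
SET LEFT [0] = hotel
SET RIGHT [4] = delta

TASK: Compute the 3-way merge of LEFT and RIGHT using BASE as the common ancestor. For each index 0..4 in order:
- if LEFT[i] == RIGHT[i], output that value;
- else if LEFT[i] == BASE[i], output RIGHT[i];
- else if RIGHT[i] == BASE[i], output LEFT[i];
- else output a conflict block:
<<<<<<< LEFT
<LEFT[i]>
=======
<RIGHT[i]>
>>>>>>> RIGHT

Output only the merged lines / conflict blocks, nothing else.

Answer: hotel
lima
echo
alpha
delta

Derivation:
Final LEFT:  [hotel, lima, alpha, alpha, kilo]
Final RIGHT: [golf, golf, echo, india, delta]
i=0: L=hotel, R=golf=BASE -> take LEFT -> hotel
i=1: L=lima, R=golf=BASE -> take LEFT -> lima
i=2: L=alpha=BASE, R=echo -> take RIGHT -> echo
i=3: L=alpha, R=india=BASE -> take LEFT -> alpha
i=4: L=kilo=BASE, R=delta -> take RIGHT -> delta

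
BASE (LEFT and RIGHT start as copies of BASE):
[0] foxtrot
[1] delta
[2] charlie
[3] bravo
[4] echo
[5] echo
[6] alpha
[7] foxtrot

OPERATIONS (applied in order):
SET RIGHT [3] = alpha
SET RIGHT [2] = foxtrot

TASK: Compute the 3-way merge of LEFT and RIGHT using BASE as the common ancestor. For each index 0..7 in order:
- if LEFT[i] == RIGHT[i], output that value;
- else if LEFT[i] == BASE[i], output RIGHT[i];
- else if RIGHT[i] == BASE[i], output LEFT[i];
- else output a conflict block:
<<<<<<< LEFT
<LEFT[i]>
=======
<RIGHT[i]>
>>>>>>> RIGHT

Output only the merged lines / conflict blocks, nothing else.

Answer: foxtrot
delta
foxtrot
alpha
echo
echo
alpha
foxtrot

Derivation:
Final LEFT:  [foxtrot, delta, charlie, bravo, echo, echo, alpha, foxtrot]
Final RIGHT: [foxtrot, delta, foxtrot, alpha, echo, echo, alpha, foxtrot]
i=0: L=foxtrot R=foxtrot -> agree -> foxtrot
i=1: L=delta R=delta -> agree -> delta
i=2: L=charlie=BASE, R=foxtrot -> take RIGHT -> foxtrot
i=3: L=bravo=BASE, R=alpha -> take RIGHT -> alpha
i=4: L=echo R=echo -> agree -> echo
i=5: L=echo R=echo -> agree -> echo
i=6: L=alpha R=alpha -> agree -> alpha
i=7: L=foxtrot R=foxtrot -> agree -> foxtrot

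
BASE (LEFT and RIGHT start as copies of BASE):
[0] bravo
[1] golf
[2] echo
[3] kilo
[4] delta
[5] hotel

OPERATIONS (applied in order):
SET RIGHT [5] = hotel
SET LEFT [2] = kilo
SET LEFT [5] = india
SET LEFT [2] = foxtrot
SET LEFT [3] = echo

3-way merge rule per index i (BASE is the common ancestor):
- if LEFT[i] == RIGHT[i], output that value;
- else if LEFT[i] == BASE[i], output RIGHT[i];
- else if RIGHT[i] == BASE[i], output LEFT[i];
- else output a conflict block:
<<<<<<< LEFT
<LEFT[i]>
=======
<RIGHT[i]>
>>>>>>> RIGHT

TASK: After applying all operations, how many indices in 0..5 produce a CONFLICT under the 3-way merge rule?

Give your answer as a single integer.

Answer: 0

Derivation:
Final LEFT:  [bravo, golf, foxtrot, echo, delta, india]
Final RIGHT: [bravo, golf, echo, kilo, delta, hotel]
i=0: L=bravo R=bravo -> agree -> bravo
i=1: L=golf R=golf -> agree -> golf
i=2: L=foxtrot, R=echo=BASE -> take LEFT -> foxtrot
i=3: L=echo, R=kilo=BASE -> take LEFT -> echo
i=4: L=delta R=delta -> agree -> delta
i=5: L=india, R=hotel=BASE -> take LEFT -> india
Conflict count: 0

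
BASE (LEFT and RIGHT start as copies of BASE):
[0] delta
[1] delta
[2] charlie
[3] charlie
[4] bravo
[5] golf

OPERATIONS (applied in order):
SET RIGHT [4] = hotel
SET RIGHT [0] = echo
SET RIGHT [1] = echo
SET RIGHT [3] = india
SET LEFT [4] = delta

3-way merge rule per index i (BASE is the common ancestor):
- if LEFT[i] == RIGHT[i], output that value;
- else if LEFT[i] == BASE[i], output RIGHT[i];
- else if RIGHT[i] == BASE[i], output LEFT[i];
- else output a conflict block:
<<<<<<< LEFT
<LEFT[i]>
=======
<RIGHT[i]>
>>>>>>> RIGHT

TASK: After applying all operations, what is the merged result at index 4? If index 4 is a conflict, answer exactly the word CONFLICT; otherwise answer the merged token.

Answer: CONFLICT

Derivation:
Final LEFT:  [delta, delta, charlie, charlie, delta, golf]
Final RIGHT: [echo, echo, charlie, india, hotel, golf]
i=0: L=delta=BASE, R=echo -> take RIGHT -> echo
i=1: L=delta=BASE, R=echo -> take RIGHT -> echo
i=2: L=charlie R=charlie -> agree -> charlie
i=3: L=charlie=BASE, R=india -> take RIGHT -> india
i=4: BASE=bravo L=delta R=hotel all differ -> CONFLICT
i=5: L=golf R=golf -> agree -> golf
Index 4 -> CONFLICT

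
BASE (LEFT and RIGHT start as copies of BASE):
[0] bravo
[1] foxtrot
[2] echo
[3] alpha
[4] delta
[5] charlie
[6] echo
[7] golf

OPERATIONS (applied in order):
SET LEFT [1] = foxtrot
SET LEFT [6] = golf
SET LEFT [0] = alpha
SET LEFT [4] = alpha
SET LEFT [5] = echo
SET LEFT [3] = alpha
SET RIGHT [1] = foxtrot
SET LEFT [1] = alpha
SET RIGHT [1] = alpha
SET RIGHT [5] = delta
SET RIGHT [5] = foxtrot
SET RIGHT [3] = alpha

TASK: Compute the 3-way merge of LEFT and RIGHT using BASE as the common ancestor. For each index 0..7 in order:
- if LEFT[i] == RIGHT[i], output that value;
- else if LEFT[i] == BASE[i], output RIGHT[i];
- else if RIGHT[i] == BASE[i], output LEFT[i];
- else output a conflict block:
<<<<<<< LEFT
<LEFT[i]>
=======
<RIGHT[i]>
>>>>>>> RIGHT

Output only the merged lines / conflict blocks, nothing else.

Final LEFT:  [alpha, alpha, echo, alpha, alpha, echo, golf, golf]
Final RIGHT: [bravo, alpha, echo, alpha, delta, foxtrot, echo, golf]
i=0: L=alpha, R=bravo=BASE -> take LEFT -> alpha
i=1: L=alpha R=alpha -> agree -> alpha
i=2: L=echo R=echo -> agree -> echo
i=3: L=alpha R=alpha -> agree -> alpha
i=4: L=alpha, R=delta=BASE -> take LEFT -> alpha
i=5: BASE=charlie L=echo R=foxtrot all differ -> CONFLICT
i=6: L=golf, R=echo=BASE -> take LEFT -> golf
i=7: L=golf R=golf -> agree -> golf

Answer: alpha
alpha
echo
alpha
alpha
<<<<<<< LEFT
echo
=======
foxtrot
>>>>>>> RIGHT
golf
golf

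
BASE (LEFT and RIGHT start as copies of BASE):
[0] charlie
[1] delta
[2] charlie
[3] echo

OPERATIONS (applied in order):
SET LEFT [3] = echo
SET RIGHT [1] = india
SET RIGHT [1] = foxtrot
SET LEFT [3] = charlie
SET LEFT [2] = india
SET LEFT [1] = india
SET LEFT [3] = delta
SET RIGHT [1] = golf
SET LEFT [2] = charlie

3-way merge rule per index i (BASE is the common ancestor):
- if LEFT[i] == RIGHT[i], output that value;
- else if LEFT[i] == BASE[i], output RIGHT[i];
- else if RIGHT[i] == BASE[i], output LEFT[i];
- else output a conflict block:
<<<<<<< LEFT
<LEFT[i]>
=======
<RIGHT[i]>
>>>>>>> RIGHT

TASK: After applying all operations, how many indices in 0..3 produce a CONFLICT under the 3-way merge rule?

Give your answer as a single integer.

Answer: 1

Derivation:
Final LEFT:  [charlie, india, charlie, delta]
Final RIGHT: [charlie, golf, charlie, echo]
i=0: L=charlie R=charlie -> agree -> charlie
i=1: BASE=delta L=india R=golf all differ -> CONFLICT
i=2: L=charlie R=charlie -> agree -> charlie
i=3: L=delta, R=echo=BASE -> take LEFT -> delta
Conflict count: 1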